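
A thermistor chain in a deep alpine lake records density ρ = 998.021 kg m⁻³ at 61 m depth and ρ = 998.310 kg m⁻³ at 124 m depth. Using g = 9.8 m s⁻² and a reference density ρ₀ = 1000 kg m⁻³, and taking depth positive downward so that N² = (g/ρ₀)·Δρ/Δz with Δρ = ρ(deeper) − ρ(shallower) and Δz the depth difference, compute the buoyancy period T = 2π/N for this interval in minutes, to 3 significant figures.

Δρ = 998.310 − 998.021 = 0.289 kg m⁻³ over Δz = 124 − 61 = 63 m.
N² = (9.8/1000) × (0.289/63) = 4.4956 × 10⁻⁵ s⁻².
N = √(4.4956 × 10⁻⁵) = 6.7049 × 10⁻³ rad s⁻¹, so T = 2π/N = 937.10 s = 15.618 min ≈ 15.6 min.

15.6 min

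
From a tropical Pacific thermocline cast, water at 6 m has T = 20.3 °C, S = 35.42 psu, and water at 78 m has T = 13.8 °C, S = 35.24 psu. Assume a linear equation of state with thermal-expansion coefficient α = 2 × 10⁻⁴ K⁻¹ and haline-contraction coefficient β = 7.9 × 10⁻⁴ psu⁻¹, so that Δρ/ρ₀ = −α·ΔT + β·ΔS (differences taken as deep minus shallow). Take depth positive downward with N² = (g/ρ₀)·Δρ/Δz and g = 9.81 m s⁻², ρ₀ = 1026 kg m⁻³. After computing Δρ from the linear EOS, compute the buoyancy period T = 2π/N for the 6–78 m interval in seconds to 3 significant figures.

ΔT = -6.5 K, ΔS = -0.18 psu (deep − shallow).
Δρ/ρ₀ = −αΔT + βΔS = 1.30 × 10⁻³ − 1.422 × 10⁻⁴ = 1.1578 × 10⁻³, so Δρ ≈ 1.188 kg m⁻³.
N² = (g/ρ₀)·Δρ/Δz = g·(Δρ/ρ₀)/Δz = 9.81 × 1.1578 × 10⁻³ / 72 = 1.5775 × 10⁻⁴ s⁻².
N = √(1.5775 × 10⁻⁴) = 0.012560 rad s⁻¹ → T = 2π/N = 500.25 s ≈ 500 s.

500 s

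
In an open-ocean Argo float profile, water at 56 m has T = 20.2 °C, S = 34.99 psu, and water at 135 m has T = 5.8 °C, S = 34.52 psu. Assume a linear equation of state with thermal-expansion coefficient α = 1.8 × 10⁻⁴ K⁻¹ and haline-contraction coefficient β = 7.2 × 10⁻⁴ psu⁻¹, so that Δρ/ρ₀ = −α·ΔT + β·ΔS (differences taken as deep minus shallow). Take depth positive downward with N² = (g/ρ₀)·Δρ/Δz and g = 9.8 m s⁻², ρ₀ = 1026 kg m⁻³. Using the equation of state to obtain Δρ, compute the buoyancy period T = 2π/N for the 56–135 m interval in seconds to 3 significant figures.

ΔT = -14.4 K, ΔS = -0.47 psu (deep − shallow).
Δρ/ρ₀ = −αΔT + βΔS = 2.592 × 10⁻³ − 3.384 × 10⁻⁴ = 2.2536 × 10⁻³, so Δρ ≈ 2.312 kg m⁻³.
N² = (g/ρ₀)·Δρ/Δz = g·(Δρ/ρ₀)/Δz = 9.8 × 2.2536 × 10⁻³ / 79 = 2.7956 × 10⁻⁴ s⁻².
N = √(2.7956 × 10⁻⁴) = 0.016720 rad s⁻¹ → T = 2π/N = 375.79 s ≈ 376 s.

376 s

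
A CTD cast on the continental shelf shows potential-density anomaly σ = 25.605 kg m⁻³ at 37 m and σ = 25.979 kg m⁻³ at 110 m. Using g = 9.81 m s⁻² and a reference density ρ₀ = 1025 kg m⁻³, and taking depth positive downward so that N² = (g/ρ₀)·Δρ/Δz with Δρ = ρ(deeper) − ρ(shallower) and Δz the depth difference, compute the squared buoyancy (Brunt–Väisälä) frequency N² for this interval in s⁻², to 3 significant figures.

4.90 × 10⁻⁵ s⁻²

Δρ = 1025.979 − 1025.605 = 0.374 kg m⁻³ over Δz = 110 − 37 = 73 m.
N² = (9.81/1025) × (0.374/73) = 4.9034 × 10⁻⁵ s⁻² ≈ 4.90 × 10⁻⁵ s⁻².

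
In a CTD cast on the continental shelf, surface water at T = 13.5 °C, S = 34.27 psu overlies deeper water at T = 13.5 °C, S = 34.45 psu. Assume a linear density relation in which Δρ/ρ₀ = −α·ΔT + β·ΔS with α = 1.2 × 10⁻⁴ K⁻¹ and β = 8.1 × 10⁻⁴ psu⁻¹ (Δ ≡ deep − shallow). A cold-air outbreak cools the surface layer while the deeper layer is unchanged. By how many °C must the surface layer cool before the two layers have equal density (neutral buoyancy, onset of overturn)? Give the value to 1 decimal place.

Neutral buoyancy requires Δρ = 0, i.e. −α(T_deep − T_surf′) + β(S_deep − S_surf) = 0.
T_surf′ = T_deep − (β/α)·ΔS = 13.5 − (8.1 × 10⁻⁴/1.2 × 10⁻⁴)·(+0.18) = 12.285 °C.
Cooling required: 13.5 − (12.285) = 1.215 °C.

1.2 °C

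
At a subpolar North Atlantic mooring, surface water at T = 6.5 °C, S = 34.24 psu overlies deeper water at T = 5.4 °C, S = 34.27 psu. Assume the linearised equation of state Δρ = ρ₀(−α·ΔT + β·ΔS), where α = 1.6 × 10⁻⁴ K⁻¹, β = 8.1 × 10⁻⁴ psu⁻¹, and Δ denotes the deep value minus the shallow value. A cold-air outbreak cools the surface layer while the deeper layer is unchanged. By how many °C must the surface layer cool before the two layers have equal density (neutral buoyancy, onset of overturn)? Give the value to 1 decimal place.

Neutral buoyancy requires Δρ = 0, i.e. −α(T_deep − T_surf′) + β(S_deep − S_surf) = 0.
T_surf′ = T_deep − (β/α)·ΔS = 5.4 − (8.1 × 10⁻⁴/1.6 × 10⁻⁴)·(+0.03) = 5.248 °C.
Cooling required: 6.5 − (5.248) = 1.252 °C.

1.3 °C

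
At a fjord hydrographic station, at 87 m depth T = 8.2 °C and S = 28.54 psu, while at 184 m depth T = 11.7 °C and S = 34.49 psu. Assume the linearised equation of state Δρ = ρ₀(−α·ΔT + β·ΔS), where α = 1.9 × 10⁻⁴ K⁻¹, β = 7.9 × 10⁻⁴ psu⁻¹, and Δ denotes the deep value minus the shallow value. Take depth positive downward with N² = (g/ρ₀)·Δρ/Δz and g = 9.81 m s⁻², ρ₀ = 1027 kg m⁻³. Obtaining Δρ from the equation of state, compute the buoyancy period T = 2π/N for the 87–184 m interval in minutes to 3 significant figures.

ΔT = +3.5 K, ΔS = +5.95 psu (deep − shallow).
Δρ/ρ₀ = −αΔT + βΔS = -6.65 × 10⁻⁴ + 4.7005 × 10⁻³ = 4.0355 × 10⁻³, so Δρ ≈ 4.144 kg m⁻³.
N² = (g/ρ₀)·Δρ/Δz = g·(Δρ/ρ₀)/Δz = 9.81 × 4.0355 × 10⁻³ / 97 = 4.0813 × 10⁻⁴ s⁻².
N = √(4.0813 × 10⁻⁴) = 0.020202 rad s⁻¹ → T = 2π/N = 311.02 s = 5.1837 min ≈ 5.18 min.

5.18 min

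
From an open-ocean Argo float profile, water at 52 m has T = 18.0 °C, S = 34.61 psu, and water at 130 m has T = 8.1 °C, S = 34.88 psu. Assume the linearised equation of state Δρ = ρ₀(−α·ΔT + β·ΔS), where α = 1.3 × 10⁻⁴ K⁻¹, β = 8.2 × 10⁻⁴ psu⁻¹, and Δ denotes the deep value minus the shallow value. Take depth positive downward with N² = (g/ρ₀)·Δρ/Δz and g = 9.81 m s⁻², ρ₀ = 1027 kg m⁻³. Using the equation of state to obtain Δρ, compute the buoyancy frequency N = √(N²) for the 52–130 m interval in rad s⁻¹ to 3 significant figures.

ΔT = -9.9 K, ΔS = +0.27 psu (deep − shallow).
Δρ/ρ₀ = −αΔT + βΔS = 1.287 × 10⁻³ + 2.214 × 10⁻⁴ = 1.5084 × 10⁻³, so Δρ ≈ 1.549 kg m⁻³.
N² = (g/ρ₀)·Δρ/Δz = g·(Δρ/ρ₀)/Δz = 9.81 × 1.5084 × 10⁻³ / 78 = 1.8971 × 10⁻⁴ s⁻².
N = √(1.8971 × 10⁻⁴) = 0.013774 rad s⁻¹ ≈ 0.0138 rad s⁻¹.

0.0138 rad s⁻¹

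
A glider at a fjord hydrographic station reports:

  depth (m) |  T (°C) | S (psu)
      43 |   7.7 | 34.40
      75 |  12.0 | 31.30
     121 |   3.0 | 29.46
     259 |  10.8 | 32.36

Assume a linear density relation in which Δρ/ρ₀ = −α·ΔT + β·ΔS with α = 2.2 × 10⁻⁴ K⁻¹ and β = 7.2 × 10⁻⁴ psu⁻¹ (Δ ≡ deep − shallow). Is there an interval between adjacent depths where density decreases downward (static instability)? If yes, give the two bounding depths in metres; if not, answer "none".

43–75 m

Evaluate Δρ/ρ₀ = −αΔT + βΔS across each adjacent pair:
  43–75 m: −αΔT+βΔS = −(2.2 × 10⁻⁴)(+4.3)+(7.2 × 10⁻⁴)(-3.10) = -3.2 × 10⁻³ → UNSTABLE
  75–121 m: −αΔT+βΔS = −(2.2 × 10⁻⁴)(-9.0)+(7.2 × 10⁻⁴)(-1.84) = 6.6 × 10⁻⁴ → stable
  121–259 m: −αΔT+βΔS = −(2.2 × 10⁻⁴)(+7.8)+(7.2 × 10⁻⁴)(+2.90) = 3.7 × 10⁻⁴ → stable
The 43–75 m interval has Δρ < 0: lighter water underlies denser water.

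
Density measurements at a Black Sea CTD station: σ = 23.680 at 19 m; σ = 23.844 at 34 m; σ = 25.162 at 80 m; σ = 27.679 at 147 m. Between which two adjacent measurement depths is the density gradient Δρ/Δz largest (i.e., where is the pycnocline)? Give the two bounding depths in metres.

Compute the density gradient over each adjacent pair:
  19–34 m: Δρ/Δz = 0.164/15 = 0.011 kg m⁻⁴
  34–80 m: Δρ/Δz = 1.318/46 = 0.029 kg m⁻⁴
  80–147 m: Δρ/Δz = 2.517/67 = 0.038 kg m⁻⁴
The largest gradient is in the 80–147 m interval — the pycnocline.

80–147 m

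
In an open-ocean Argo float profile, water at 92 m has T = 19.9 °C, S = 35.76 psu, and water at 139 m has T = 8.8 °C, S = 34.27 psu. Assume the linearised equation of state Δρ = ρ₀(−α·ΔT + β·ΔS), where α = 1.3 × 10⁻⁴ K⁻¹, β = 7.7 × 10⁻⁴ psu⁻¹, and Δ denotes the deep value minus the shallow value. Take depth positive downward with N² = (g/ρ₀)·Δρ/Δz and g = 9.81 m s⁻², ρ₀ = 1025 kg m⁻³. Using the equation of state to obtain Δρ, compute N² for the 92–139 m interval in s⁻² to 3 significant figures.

ΔT = -11.1 K, ΔS = -1.49 psu (deep − shallow).
Δρ/ρ₀ = −αΔT + βΔS = 1.443 × 10⁻³ − 1.1473 × 10⁻³ = 2.957 × 10⁻⁴, so Δρ ≈ 0.3031 kg m⁻³.
N² = (g/ρ₀)·Δρ/Δz = g·(Δρ/ρ₀)/Δz = 9.81 × 2.957 × 10⁻⁴ / 47 = 6.1720 × 10⁻⁵ s⁻² ≈ 6.17 × 10⁻⁵ s⁻².

6.17 × 10⁻⁵ s⁻²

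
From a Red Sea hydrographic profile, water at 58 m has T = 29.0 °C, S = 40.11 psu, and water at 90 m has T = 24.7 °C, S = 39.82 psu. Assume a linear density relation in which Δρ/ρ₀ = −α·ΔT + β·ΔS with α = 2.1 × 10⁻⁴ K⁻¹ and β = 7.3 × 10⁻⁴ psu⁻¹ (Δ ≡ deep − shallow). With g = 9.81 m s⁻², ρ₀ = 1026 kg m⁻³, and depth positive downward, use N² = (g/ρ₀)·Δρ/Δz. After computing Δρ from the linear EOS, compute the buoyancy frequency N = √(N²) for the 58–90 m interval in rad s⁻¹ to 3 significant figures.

ΔT = -4.3 K, ΔS = -0.29 psu (deep − shallow).
Δρ/ρ₀ = −αΔT + βΔS = 9.03 × 10⁻⁴ − 2.117 × 10⁻⁴ = 6.913 × 10⁻⁴, so Δρ ≈ 0.7093 kg m⁻³.
N² = (g/ρ₀)·Δρ/Δz = g·(Δρ/ρ₀)/Δz = 9.81 × 6.913 × 10⁻⁴ / 32 = 2.1193 × 10⁻⁴ s⁻².
N = √(2.1193 × 10⁻⁴) = 0.014558 rad s⁻¹ ≈ 0.0146 rad s⁻¹.

0.0146 rad s⁻¹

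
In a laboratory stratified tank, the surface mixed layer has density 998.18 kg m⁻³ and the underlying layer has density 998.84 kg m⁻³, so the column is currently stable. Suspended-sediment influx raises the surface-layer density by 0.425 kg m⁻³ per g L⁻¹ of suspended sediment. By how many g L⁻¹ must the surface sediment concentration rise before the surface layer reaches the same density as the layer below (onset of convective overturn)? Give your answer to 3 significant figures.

1.55 g L⁻¹

Density deficit of the surface layer: 998.84 − 998.18 = 0.66 kg m⁻³.
Required change = 0.66 / 0.425 = 1.55 g L⁻¹.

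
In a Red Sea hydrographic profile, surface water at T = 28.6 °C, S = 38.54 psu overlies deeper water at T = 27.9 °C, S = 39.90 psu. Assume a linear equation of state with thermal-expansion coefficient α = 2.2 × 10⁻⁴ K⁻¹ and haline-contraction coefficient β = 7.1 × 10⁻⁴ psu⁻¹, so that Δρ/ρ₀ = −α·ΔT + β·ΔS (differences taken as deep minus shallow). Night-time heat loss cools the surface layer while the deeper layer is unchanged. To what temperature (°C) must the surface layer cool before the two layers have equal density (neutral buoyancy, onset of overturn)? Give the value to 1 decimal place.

23.5 °C

Neutral buoyancy requires Δρ = 0, i.e. −α(T_deep − T_surf′) + β(S_deep − S_surf) = 0.
T_surf′ = T_deep − (β/α)·ΔS = 27.9 − (7.1 × 10⁻⁴/2.2 × 10⁻⁴)·(+1.36) = 23.511 °C.
Cooling required: 28.6 − (23.511) = 5.089 °C.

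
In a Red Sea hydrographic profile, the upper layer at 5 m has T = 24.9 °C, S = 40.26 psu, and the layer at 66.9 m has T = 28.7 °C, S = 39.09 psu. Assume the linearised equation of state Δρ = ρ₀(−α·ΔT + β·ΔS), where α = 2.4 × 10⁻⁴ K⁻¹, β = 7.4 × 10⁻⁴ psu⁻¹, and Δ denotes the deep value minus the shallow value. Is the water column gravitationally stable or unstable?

ΔT = 28.7 − 24.9 = +3.8 K and ΔS = 39.09 − 40.26 = -1.17 psu (deep − shallow).
−αΔT = -9.12 × 10⁻⁴; βΔS = -8.658 × 10⁻⁴; sum Δρ/ρ₀ = -1.7778 × 10⁻³.
Δρ/ρ₀ < 0, so Δρ < 0: deeper water is lighter → statically unstable; the column would overturn.

unstable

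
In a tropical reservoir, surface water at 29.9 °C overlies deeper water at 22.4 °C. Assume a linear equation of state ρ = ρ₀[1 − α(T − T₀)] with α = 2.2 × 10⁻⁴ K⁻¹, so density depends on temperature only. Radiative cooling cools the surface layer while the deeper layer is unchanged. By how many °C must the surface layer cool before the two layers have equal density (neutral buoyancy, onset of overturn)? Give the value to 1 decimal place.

With temperature the only control, equal density requires T_surf′ = T_deep.
T_surf′ = 22.4 °C.
Cooling required: 29.9 − 22.4 = 7.5 °C.

7.5 °C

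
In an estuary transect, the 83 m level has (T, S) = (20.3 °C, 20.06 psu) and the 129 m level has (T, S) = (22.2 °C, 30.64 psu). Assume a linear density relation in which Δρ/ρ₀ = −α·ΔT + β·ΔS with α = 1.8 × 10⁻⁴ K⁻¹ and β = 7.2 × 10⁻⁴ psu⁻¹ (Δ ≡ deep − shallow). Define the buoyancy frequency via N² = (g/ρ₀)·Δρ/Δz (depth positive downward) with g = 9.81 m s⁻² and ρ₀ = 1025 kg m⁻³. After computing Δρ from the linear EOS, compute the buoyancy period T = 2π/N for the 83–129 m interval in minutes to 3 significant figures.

2.66 min

ΔT = +1.9 K, ΔS = +10.58 psu (deep − shallow).
Δρ/ρ₀ = −αΔT + βΔS = -3.42 × 10⁻⁴ + 7.6176 × 10⁻³ = 7.2756 × 10⁻³, so Δρ ≈ 7.457 kg m⁻³.
N² = (g/ρ₀)·Δρ/Δz = g·(Δρ/ρ₀)/Δz = 9.81 × 7.2756 × 10⁻³ / 46 = 1.5516 × 10⁻³ s⁻².
N = √(1.5516 × 10⁻³) = 0.039390 rad s⁻¹ → T = 2π/N = 159.51 s = 2.6585 min ≈ 2.66 min.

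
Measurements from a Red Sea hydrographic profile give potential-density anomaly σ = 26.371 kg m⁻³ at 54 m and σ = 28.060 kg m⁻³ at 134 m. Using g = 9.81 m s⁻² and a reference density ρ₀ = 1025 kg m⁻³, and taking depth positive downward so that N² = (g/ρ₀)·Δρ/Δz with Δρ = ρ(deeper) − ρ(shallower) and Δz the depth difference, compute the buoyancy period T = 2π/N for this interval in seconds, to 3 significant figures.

Δρ = 1028.060 − 1026.371 = 1.689 kg m⁻³ over Δz = 134 − 54 = 80 m.
N² = (9.81/1025) × (1.689/80) = 2.0206 × 10⁻⁴ s⁻².
N = √(2.0206 × 10⁻⁴) = 0.014215 rad s⁻¹, so T = 2π/N = 442.01 s ≈ 442 s.

442 s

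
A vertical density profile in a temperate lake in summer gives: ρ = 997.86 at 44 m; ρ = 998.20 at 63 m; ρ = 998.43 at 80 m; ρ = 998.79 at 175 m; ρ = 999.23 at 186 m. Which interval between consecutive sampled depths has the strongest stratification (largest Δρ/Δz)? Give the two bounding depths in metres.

Compute the density gradient over each adjacent pair:
  44–63 m: Δρ/Δz = 0.34/19 = 0.018 kg m⁻⁴
  63–80 m: Δρ/Δz = 0.23/17 = 0.014 kg m⁻⁴
  80–175 m: Δρ/Δz = 0.36/95 = 3.8 × 10⁻³ kg m⁻⁴
  175–186 m: Δρ/Δz = 0.44/11 = 0.040 kg m⁻⁴
The largest gradient is in the 175–186 m interval — the pycnocline.

175–186 m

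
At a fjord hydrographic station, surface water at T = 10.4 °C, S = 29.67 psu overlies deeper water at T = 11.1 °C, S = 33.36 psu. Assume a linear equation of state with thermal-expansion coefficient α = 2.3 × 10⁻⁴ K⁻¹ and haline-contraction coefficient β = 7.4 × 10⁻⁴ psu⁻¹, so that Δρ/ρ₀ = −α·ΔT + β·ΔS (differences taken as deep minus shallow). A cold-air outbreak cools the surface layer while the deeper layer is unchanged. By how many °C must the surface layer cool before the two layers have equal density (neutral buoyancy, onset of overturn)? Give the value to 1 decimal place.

Neutral buoyancy requires Δρ = 0, i.e. −α(T_deep − T_surf′) + β(S_deep − S_surf) = 0.
T_surf′ = T_deep − (β/α)·ΔS = 11.1 − (7.4 × 10⁻⁴/2.3 × 10⁻⁴)·(+3.69) = -0.772 °C.
Cooling required: 10.4 − (-0.772) = 11.172 °C.

11.2 °C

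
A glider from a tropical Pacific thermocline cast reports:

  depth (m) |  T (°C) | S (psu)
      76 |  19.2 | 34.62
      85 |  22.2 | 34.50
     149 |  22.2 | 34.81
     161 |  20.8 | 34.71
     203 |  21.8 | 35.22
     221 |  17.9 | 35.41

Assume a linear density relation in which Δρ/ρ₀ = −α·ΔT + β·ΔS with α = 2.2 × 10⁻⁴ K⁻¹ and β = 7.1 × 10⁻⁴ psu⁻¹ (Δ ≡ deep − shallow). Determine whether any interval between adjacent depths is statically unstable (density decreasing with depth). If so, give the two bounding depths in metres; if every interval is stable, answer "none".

76–85 m

Evaluate Δρ/ρ₀ = −αΔT + βΔS across each adjacent pair:
  76–85 m: −αΔT+βΔS = −(2.2 × 10⁻⁴)(+3.0)+(7.1 × 10⁻⁴)(-0.12) = -7.5 × 10⁻⁴ → UNSTABLE
  85–149 m: −αΔT+βΔS = −(2.2 × 10⁻⁴)(+0.0)+(7.1 × 10⁻⁴)(+0.31) = 2.2 × 10⁻⁴ → stable
  149–161 m: −αΔT+βΔS = −(2.2 × 10⁻⁴)(-1.4)+(7.1 × 10⁻⁴)(-0.10) = 2.4 × 10⁻⁴ → stable
  161–203 m: −αΔT+βΔS = −(2.2 × 10⁻⁴)(+1.0)+(7.1 × 10⁻⁴)(+0.51) = 1.4 × 10⁻⁴ → stable
  203–221 m: −αΔT+βΔS = −(2.2 × 10⁻⁴)(-3.9)+(7.1 × 10⁻⁴)(+0.19) = 9.9 × 10⁻⁴ → stable
The 76–85 m interval has Δρ < 0: lighter water underlies denser water.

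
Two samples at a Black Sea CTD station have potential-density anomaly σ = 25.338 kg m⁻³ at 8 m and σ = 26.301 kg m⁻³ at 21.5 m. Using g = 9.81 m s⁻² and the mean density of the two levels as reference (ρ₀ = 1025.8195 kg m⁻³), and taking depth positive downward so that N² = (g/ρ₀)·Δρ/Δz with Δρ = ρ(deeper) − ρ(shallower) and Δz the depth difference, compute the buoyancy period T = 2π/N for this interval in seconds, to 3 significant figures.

241 s

Δρ = 1026.301 − 1025.338 = 0.963 kg m⁻³ over Δz = 21.5 − 8 = 13.5 m.
N² = (9.81/1025.8195) × (0.963/13.5) = 6.8217 × 10⁻⁴ s⁻².
N = √(6.8217 × 10⁻⁴) = 0.026118 rad s⁻¹, so T = 2π/N = 240.57 s ≈ 241 s.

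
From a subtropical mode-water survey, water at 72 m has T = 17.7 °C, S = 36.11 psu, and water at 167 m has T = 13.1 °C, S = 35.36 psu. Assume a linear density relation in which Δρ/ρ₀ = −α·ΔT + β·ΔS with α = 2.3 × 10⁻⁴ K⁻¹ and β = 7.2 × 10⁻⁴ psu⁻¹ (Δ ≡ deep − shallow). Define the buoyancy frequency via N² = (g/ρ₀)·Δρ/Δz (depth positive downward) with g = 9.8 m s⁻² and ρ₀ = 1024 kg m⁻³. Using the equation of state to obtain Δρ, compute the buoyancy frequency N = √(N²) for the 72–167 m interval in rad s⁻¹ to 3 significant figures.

7.31 × 10⁻³ rad s⁻¹

ΔT = -4.6 K, ΔS = -0.75 psu (deep − shallow).
Δρ/ρ₀ = −αΔT + βΔS = 1.058 × 10⁻³ − 5.40 × 10⁻⁴ = 5.18 × 10⁻⁴, so Δρ ≈ 0.5304 kg m⁻³.
N² = (g/ρ₀)·Δρ/Δz = g·(Δρ/ρ₀)/Δz = 9.8 × 5.18 × 10⁻⁴ / 95 = 5.3436 × 10⁻⁵ s⁻².
N = √(5.3436 × 10⁻⁵) = 7.3100 × 10⁻³ rad s⁻¹ ≈ 7.31 × 10⁻³ rad s⁻¹.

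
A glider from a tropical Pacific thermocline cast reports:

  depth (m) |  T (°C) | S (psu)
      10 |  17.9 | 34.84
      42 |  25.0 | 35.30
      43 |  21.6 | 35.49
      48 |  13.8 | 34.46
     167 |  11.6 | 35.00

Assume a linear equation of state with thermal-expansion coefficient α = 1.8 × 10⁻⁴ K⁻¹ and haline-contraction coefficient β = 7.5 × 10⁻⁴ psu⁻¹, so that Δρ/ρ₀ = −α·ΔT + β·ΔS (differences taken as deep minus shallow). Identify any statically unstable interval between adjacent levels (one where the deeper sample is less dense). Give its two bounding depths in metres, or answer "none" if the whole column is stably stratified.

Evaluate Δρ/ρ₀ = −αΔT + βΔS across each adjacent pair:
  10–42 m: −αΔT+βΔS = −(1.8 × 10⁻⁴)(+7.1)+(7.5 × 10⁻⁴)(+0.46) = -9.3 × 10⁻⁴ → UNSTABLE
  42–43 m: −αΔT+βΔS = −(1.8 × 10⁻⁴)(-3.4)+(7.5 × 10⁻⁴)(+0.19) = 7.5 × 10⁻⁴ → stable
  43–48 m: −αΔT+βΔS = −(1.8 × 10⁻⁴)(-7.8)+(7.5 × 10⁻⁴)(-1.03) = 6.3 × 10⁻⁴ → stable
  48–167 m: −αΔT+βΔS = −(1.8 × 10⁻⁴)(-2.2)+(7.5 × 10⁻⁴)(+0.54) = 8.0 × 10⁻⁴ → stable
The 10–42 m interval has Δρ < 0: lighter water underlies denser water.

10–42 m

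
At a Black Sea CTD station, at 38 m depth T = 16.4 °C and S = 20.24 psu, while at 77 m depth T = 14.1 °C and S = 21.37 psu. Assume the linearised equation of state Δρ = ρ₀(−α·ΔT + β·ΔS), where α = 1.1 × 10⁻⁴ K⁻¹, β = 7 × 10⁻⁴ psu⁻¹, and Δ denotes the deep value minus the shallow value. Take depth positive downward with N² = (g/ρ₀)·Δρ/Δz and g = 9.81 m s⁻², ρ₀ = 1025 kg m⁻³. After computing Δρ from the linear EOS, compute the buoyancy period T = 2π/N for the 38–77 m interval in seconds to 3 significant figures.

388 s

ΔT = -2.3 K, ΔS = +1.13 psu (deep − shallow).
Δρ/ρ₀ = −αΔT + βΔS = 2.53 × 10⁻⁴ + 7.91 × 10⁻⁴ = 1.044 × 10⁻³, so Δρ ≈ 1.070 kg m⁻³.
N² = (g/ρ₀)·Δρ/Δz = g·(Δρ/ρ₀)/Δz = 9.81 × 1.044 × 10⁻³ / 39 = 2.6261 × 10⁻⁴ s⁻².
N = √(2.6261 × 10⁻⁴) = 0.016205 rad s⁻¹ → T = 2π/N = 387.73 s ≈ 388 s.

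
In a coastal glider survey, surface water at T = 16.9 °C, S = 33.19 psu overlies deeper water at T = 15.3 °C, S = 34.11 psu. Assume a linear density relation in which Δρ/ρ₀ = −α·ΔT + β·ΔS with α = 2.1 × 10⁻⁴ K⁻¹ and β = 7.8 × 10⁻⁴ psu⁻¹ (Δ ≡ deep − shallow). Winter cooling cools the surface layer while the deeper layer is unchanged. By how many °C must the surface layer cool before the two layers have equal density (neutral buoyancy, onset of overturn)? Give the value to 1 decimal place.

Neutral buoyancy requires Δρ = 0, i.e. −α(T_deep − T_surf′) + β(S_deep − S_surf) = 0.
T_surf′ = T_deep − (β/α)·ΔS = 15.3 − (7.8 × 10⁻⁴/2.1 × 10⁻⁴)·(+0.92) = 11.883 °C.
Cooling required: 16.9 − (11.883) = 5.017 °C.

5.0 °C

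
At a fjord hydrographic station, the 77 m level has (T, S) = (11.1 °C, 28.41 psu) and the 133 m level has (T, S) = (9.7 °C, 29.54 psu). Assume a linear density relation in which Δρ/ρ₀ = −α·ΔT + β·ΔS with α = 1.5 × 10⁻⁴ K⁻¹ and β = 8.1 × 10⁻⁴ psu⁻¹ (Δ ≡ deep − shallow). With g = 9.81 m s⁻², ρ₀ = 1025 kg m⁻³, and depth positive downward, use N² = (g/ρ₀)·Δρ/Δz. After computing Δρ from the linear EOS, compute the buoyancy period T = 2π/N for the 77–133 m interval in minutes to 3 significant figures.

ΔT = -1.4 K, ΔS = +1.13 psu (deep − shallow).
Δρ/ρ₀ = −αΔT + βΔS = 2.10 × 10⁻⁴ + 9.153 × 10⁻⁴ = 1.1253 × 10⁻³, so Δρ ≈ 1.153 kg m⁻³.
N² = (g/ρ₀)·Δρ/Δz = g·(Δρ/ρ₀)/Δz = 9.81 × 1.1253 × 10⁻³ / 56 = 1.9713 × 10⁻⁴ s⁻².
N = √(1.9713 × 10⁻⁴) = 0.014040 rad s⁻¹ → T = 2π/N = 447.52 s = 7.4587 min ≈ 7.46 min.

7.46 min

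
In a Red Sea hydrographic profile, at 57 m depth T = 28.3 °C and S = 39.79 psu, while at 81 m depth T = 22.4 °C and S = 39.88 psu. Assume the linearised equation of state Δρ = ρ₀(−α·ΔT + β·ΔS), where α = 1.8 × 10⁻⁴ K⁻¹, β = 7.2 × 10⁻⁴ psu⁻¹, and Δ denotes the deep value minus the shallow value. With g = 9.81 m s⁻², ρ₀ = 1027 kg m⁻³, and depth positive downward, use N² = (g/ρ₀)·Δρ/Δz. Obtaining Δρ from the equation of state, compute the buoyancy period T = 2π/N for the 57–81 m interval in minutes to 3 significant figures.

4.88 min

ΔT = -5.9 K, ΔS = +0.09 psu (deep − shallow).
Δρ/ρ₀ = −αΔT + βΔS = 1.062 × 10⁻³ + 6.48 × 10⁻⁵ = 1.1268 × 10⁻³, so Δρ ≈ 1.157 kg m⁻³.
N² = (g/ρ₀)·Δρ/Δz = g·(Δρ/ρ₀)/Δz = 9.81 × 1.1268 × 10⁻³ / 24 = 4.6058 × 10⁻⁴ s⁻².
N = √(4.6058 × 10⁻⁴) = 0.021461 rad s⁻¹ → T = 2π/N = 292.77 s = 4.8795 min ≈ 4.88 min.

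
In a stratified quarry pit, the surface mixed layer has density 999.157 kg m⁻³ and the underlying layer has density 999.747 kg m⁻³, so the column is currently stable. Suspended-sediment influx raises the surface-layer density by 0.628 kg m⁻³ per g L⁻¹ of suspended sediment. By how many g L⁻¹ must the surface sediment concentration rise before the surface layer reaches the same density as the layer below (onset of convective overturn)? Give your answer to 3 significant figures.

Density deficit of the surface layer: 999.747 − 999.157 = 0.59 kg m⁻³.
Required change = 0.59 / 0.628 = 0.939 g L⁻¹.

0.939 g L⁻¹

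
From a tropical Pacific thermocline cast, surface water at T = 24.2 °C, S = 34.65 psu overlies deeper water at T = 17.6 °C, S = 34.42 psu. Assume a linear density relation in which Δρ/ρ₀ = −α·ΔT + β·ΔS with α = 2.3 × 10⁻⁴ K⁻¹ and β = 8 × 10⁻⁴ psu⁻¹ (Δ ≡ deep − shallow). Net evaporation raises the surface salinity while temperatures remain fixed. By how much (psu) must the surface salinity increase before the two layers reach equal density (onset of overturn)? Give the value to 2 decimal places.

Neutral buoyancy requires −α(T_deep − T_surf) + β(S_deep − S_surf′) = 0.
S_surf′ = S_deep − (α/β)·ΔT = 34.42 − (2.3 × 10⁻⁴/8 × 10⁻⁴)·(-6.6) = 36.3175 psu.
Increase required: 36.3175 − 34.65 = 1.6675 psu.

1.67 psu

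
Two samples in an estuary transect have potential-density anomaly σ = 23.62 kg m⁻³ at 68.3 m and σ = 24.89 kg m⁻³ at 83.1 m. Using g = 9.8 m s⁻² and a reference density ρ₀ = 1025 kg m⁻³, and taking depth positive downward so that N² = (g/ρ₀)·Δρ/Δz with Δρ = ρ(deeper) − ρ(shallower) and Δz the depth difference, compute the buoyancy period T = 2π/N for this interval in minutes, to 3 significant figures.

Δρ = 1024.89 − 1023.62 = 1.27 kg m⁻³ over Δz = 83.1 − 68.3 = 14.8 m.
N² = (9.8/1025) × (1.27/14.8) = 8.2044 × 10⁻⁴ s⁻².
N = √(8.2044 × 10⁻⁴) = 0.028643 rad s⁻¹, so T = 2π/N = 219.36 s = 3.6560 min ≈ 3.66 min.

3.66 min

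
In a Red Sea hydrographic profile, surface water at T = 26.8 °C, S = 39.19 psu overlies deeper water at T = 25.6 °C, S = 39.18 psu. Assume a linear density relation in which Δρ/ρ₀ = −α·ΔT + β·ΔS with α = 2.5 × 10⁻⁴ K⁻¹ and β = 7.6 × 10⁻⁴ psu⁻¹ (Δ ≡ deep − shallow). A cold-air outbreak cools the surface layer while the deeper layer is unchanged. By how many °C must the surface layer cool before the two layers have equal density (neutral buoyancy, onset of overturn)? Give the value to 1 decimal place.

1.2 °C

Neutral buoyancy requires Δρ = 0, i.e. −α(T_deep − T_surf′) + β(S_deep − S_surf) = 0.
T_surf′ = T_deep − (β/α)·ΔS = 25.6 − (7.6 × 10⁻⁴/2.5 × 10⁻⁴)·(-0.01) = 25.630 °C.
Cooling required: 26.8 − (25.630) = 1.170 °C.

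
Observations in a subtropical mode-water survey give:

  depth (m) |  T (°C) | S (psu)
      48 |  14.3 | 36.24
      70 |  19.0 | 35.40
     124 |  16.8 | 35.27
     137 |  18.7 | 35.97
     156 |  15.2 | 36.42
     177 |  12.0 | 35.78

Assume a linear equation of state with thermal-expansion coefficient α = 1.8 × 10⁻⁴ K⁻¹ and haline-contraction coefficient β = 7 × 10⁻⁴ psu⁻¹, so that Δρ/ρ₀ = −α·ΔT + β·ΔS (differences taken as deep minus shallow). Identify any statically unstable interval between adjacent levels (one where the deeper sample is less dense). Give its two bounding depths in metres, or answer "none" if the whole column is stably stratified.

Evaluate Δρ/ρ₀ = −αΔT + βΔS across each adjacent pair:
  48–70 m: −αΔT+βΔS = −(1.8 × 10⁻⁴)(+4.7)+(7 × 10⁻⁴)(-0.84) = -1.4 × 10⁻³ → UNSTABLE
  70–124 m: −αΔT+βΔS = −(1.8 × 10⁻⁴)(-2.2)+(7 × 10⁻⁴)(-0.13) = 3.1 × 10⁻⁴ → stable
  124–137 m: −αΔT+βΔS = −(1.8 × 10⁻⁴)(+1.9)+(7 × 10⁻⁴)(+0.70) = 1.5 × 10⁻⁴ → stable
  137–156 m: −αΔT+βΔS = −(1.8 × 10⁻⁴)(-3.5)+(7 × 10⁻⁴)(+0.45) = 9.5 × 10⁻⁴ → stable
  156–177 m: −αΔT+βΔS = −(1.8 × 10⁻⁴)(-3.2)+(7 × 10⁻⁴)(-0.64) = 1.3 × 10⁻⁴ → stable
The 48–70 m interval has Δρ < 0: lighter water underlies denser water.

48–70 m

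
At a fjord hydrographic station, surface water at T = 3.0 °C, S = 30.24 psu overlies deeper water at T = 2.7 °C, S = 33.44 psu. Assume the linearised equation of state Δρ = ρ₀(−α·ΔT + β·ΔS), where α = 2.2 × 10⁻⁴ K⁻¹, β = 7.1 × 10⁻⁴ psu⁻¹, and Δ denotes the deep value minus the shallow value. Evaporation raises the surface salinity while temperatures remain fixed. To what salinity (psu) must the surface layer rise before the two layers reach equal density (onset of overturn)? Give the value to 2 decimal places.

33.53 psu

Neutral buoyancy requires −α(T_deep − T_surf) + β(S_deep − S_surf′) = 0.
S_surf′ = S_deep − (α/β)·ΔT = 33.44 − (2.2 × 10⁻⁴/7.1 × 10⁻⁴)·(-0.3) = 33.5330 psu.
Increase required: 33.5330 − 30.24 = 3.2930 psu.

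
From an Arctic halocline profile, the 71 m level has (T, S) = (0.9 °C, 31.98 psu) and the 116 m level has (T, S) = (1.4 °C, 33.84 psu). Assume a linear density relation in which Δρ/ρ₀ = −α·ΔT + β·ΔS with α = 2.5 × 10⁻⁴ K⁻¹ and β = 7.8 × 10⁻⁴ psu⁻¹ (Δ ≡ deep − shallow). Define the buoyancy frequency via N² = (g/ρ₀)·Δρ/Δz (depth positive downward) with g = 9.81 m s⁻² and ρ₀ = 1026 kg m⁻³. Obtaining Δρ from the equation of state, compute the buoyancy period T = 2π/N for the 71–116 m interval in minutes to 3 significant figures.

6.16 min

ΔT = +0.5 K, ΔS = +1.86 psu (deep − shallow).
Δρ/ρ₀ = −αΔT + βΔS = -1.25 × 10⁻⁴ + 1.4508 × 10⁻³ = 1.3258 × 10⁻³, so Δρ ≈ 1.360 kg m⁻³.
N² = (g/ρ₀)·Δρ/Δz = g·(Δρ/ρ₀)/Δz = 9.81 × 1.3258 × 10⁻³ / 45 = 2.8902 × 10⁻⁴ s⁻².
N = √(2.8902 × 10⁻⁴) = 0.017001 rad s⁻¹ → T = 2π/N = 369.58 s = 6.1597 min ≈ 6.16 min.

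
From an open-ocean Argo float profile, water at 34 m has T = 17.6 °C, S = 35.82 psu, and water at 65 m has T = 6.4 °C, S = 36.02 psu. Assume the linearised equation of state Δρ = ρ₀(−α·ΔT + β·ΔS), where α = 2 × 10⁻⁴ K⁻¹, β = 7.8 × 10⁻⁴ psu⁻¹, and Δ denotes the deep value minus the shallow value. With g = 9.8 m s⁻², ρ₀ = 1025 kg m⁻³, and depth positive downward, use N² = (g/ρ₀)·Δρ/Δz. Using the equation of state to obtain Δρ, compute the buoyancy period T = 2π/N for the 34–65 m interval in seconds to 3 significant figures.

ΔT = -11.2 K, ΔS = +0.20 psu (deep − shallow).
Δρ/ρ₀ = −αΔT + βΔS = 2.24 × 10⁻³ + 1.56 × 10⁻⁴ = 2.396 × 10⁻³, so Δρ ≈ 2.456 kg m⁻³.
N² = (g/ρ₀)·Δρ/Δz = g·(Δρ/ρ₀)/Δz = 9.8 × 2.396 × 10⁻³ / 31 = 7.5745 × 10⁻⁴ s⁻².
N = √(7.5745 × 10⁻⁴) = 0.027522 rad s⁻¹ → T = 2π/N = 228.30 s ≈ 228 s.

228 s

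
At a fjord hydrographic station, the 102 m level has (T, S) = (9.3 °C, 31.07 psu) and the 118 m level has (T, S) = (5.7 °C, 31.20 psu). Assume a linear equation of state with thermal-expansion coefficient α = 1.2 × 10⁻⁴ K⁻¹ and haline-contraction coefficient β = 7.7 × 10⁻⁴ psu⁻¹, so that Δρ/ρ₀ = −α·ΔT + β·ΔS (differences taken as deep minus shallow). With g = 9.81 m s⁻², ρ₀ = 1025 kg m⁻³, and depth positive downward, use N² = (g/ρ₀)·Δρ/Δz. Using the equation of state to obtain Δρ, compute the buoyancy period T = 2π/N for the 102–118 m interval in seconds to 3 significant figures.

ΔT = -3.6 K, ΔS = +0.13 psu (deep − shallow).
Δρ/ρ₀ = −αΔT + βΔS = 4.32 × 10⁻⁴ + 1.001 × 10⁻⁴ = 5.321 × 10⁻⁴, so Δρ ≈ 0.5454 kg m⁻³.
N² = (g/ρ₀)·Δρ/Δz = g·(Δρ/ρ₀)/Δz = 9.81 × 5.321 × 10⁻⁴ / 16 = 3.2624 × 10⁻⁴ s⁻².
N = √(3.2624 × 10⁻⁴) = 0.018062 rad s⁻¹ → T = 2π/N = 347.87 s ≈ 348 s.

348 s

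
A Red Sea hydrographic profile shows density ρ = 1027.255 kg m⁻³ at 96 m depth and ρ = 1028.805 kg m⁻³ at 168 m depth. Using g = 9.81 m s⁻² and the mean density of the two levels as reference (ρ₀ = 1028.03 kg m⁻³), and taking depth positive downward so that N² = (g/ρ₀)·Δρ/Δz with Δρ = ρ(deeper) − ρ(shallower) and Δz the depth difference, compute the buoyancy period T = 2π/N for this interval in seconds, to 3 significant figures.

Δρ = 1028.805 − 1027.255 = 1.550 kg m⁻³ over Δz = 168 − 96 = 72 m.
N² = (9.81/1028.03) × (1.550/72) = 2.0543 × 10⁻⁴ s⁻².
N = √(2.0543 × 10⁻⁴) = 0.014333 rad s⁻¹, so T = 2π/N = 438.37 s ≈ 438 s.

438 s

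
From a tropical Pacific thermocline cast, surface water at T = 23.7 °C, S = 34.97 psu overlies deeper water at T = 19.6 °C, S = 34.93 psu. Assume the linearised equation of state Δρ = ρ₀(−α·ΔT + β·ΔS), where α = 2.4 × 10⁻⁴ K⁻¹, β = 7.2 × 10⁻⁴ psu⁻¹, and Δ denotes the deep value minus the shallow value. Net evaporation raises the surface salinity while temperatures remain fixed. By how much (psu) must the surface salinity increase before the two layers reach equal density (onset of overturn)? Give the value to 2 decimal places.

1.33 psu

Neutral buoyancy requires −α(T_deep − T_surf) + β(S_deep − S_surf′) = 0.
S_surf′ = S_deep − (α/β)·ΔT = 34.93 − (2.4 × 10⁻⁴/7.2 × 10⁻⁴)·(-4.1) = 36.2967 psu.
Increase required: 36.2967 − 34.97 = 1.3267 psu.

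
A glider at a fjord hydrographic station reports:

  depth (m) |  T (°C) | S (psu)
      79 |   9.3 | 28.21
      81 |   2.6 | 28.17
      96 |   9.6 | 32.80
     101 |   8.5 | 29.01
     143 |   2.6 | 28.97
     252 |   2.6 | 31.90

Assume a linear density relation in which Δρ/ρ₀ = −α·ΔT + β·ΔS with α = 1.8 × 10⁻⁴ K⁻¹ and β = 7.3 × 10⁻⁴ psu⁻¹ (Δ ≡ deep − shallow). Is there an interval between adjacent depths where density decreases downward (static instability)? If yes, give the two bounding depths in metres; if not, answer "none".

96–101 m

Evaluate Δρ/ρ₀ = −αΔT + βΔS across each adjacent pair:
  79–81 m: −αΔT+βΔS = −(1.8 × 10⁻⁴)(-6.7)+(7.3 × 10⁻⁴)(-0.04) = 1.2 × 10⁻³ → stable
  81–96 m: −αΔT+βΔS = −(1.8 × 10⁻⁴)(+7.0)+(7.3 × 10⁻⁴)(+4.63) = 2.1 × 10⁻³ → stable
  96–101 m: −αΔT+βΔS = −(1.8 × 10⁻⁴)(-1.1)+(7.3 × 10⁻⁴)(-3.79) = -2.6 × 10⁻³ → UNSTABLE
  101–143 m: −αΔT+βΔS = −(1.8 × 10⁻⁴)(-5.9)+(7.3 × 10⁻⁴)(-0.04) = 1.0 × 10⁻³ → stable
  143–252 m: −αΔT+βΔS = −(1.8 × 10⁻⁴)(+0.0)+(7.3 × 10⁻⁴)(+2.93) = 2.1 × 10⁻³ → stable
The 96–101 m interval has Δρ < 0: lighter water underlies denser water.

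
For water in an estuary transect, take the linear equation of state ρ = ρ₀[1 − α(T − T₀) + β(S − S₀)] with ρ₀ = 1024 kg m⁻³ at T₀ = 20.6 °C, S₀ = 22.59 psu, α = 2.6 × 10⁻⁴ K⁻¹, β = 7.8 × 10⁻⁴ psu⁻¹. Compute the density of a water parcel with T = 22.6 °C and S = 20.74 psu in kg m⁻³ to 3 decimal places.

T − T₀ = +2.0 K, S − S₀ = -1.85 psu.
Bracket = 1 − α·(+2.0) + β·(-1.85) = 1 + (-1.963 × 10⁻³) = 0.9980370.
ρ = 1024 × 0.9980370 = 1021.990 kg m⁻³.

1021.990 kg m⁻³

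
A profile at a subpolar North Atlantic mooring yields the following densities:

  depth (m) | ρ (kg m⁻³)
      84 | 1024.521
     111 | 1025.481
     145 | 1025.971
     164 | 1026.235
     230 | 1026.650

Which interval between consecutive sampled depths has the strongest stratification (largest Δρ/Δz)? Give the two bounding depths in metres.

84–111 m

Compute the density gradient over each adjacent pair:
  84–111 m: Δρ/Δz = 0.960/27 = 0.036 kg m⁻⁴
  111–145 m: Δρ/Δz = 0.490/34 = 0.014 kg m⁻⁴
  145–164 m: Δρ/Δz = 0.264/19 = 0.014 kg m⁻⁴
  164–230 m: Δρ/Δz = 0.415/66 = 6.3 × 10⁻³ kg m⁻⁴
The largest gradient is in the 84–111 m interval — the pycnocline.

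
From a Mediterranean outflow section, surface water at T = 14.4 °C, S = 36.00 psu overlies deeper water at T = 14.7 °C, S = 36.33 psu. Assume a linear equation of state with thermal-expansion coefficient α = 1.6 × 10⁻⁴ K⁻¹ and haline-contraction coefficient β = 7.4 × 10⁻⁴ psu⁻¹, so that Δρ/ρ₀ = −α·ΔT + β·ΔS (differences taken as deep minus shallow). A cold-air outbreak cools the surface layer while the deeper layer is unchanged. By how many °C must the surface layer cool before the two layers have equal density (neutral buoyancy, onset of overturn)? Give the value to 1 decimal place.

Neutral buoyancy requires Δρ = 0, i.e. −α(T_deep − T_surf′) + β(S_deep − S_surf) = 0.
T_surf′ = T_deep − (β/α)·ΔS = 14.7 − (7.4 × 10⁻⁴/1.6 × 10⁻⁴)·(+0.33) = 13.174 °C.
Cooling required: 14.4 − (13.174) = 1.226 °C.

1.2 °C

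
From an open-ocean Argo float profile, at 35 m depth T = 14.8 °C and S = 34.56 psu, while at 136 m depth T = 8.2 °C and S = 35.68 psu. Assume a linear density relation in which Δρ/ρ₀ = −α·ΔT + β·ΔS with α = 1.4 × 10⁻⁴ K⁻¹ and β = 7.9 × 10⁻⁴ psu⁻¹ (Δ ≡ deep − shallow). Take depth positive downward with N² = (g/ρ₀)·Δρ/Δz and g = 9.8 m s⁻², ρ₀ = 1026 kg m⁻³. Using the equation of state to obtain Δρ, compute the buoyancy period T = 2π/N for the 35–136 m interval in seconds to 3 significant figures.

ΔT = -6.6 K, ΔS = +1.12 psu (deep − shallow).
Δρ/ρ₀ = −αΔT + βΔS = 9.24 × 10⁻⁴ + 8.848 × 10⁻⁴ = 1.8088 × 10⁻³, so Δρ ≈ 1.856 kg m⁻³.
N² = (g/ρ₀)·Δρ/Δz = g·(Δρ/ρ₀)/Δz = 9.8 × 1.8088 × 10⁻³ / 101 = 1.7551 × 10⁻⁴ s⁻².
N = √(1.7551 × 10⁻⁴) = 0.013248 rad s⁻¹ → T = 2π/N = 474.27 s ≈ 474 s.

474 s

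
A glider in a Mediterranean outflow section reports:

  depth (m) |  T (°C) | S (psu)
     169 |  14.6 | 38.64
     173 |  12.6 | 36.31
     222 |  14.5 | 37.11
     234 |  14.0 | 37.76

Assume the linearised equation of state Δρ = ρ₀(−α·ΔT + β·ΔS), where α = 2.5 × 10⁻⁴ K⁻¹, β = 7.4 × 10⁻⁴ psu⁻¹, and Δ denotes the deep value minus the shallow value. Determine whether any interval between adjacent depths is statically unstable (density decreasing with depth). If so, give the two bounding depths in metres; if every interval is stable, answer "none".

Evaluate Δρ/ρ₀ = −αΔT + βΔS across each adjacent pair:
  169–173 m: −αΔT+βΔS = −(2.5 × 10⁻⁴)(-2.0)+(7.4 × 10⁻⁴)(-2.33) = -1.2 × 10⁻³ → UNSTABLE
  173–222 m: −αΔT+βΔS = −(2.5 × 10⁻⁴)(+1.9)+(7.4 × 10⁻⁴)(+0.80) = 1.2 × 10⁻⁴ → stable
  222–234 m: −αΔT+βΔS = −(2.5 × 10⁻⁴)(-0.5)+(7.4 × 10⁻⁴)(+0.65) = 6.1 × 10⁻⁴ → stable
The 169–173 m interval has Δρ < 0: lighter water underlies denser water.

169–173 m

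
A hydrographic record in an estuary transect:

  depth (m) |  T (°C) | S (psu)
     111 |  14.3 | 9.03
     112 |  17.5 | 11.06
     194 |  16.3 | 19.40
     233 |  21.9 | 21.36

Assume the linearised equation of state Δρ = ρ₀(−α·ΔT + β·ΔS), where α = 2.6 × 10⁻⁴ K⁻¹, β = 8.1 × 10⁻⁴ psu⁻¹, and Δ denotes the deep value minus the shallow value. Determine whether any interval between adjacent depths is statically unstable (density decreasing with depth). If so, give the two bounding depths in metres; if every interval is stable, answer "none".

Evaluate Δρ/ρ₀ = −αΔT + βΔS across each adjacent pair:
  111–112 m: −αΔT+βΔS = −(2.6 × 10⁻⁴)(+3.2)+(8.1 × 10⁻⁴)(+2.03) = 8.1 × 10⁻⁴ → stable
  112–194 m: −αΔT+βΔS = −(2.6 × 10⁻⁴)(-1.2)+(8.1 × 10⁻⁴)(+8.34) = 7.1 × 10⁻³ → stable
  194–233 m: −αΔT+βΔS = −(2.6 × 10⁻⁴)(+5.6)+(8.1 × 10⁻⁴)(+1.96) = 1.3 × 10⁻⁴ → stable
Every interval has Δρ > 0: the column is stably stratified throughout.

none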